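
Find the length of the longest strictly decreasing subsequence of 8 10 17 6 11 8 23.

3

Scanning left to right, the best length ending at each element is: 8→1, 10→1, 17→1, 6→2, 11→2, 8→3, 23→1.
So the longest decreasing subsequence has length 3, e.g. 17, 11, 8.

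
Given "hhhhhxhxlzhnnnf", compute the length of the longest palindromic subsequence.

7

One longest palindromic subsequence is hhhhhhh (positions 1,2,3,4,5,7,11); it reads the same forward and backward, and the interval DP gives dp[1][15] = 7.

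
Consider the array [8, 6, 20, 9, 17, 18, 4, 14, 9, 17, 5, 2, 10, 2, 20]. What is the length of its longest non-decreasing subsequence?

One longest non-decreasing subsequence is 8, 9, 17, 18, 20 (positions 1,4,5,6,15), of length 5; no longer one exists.

5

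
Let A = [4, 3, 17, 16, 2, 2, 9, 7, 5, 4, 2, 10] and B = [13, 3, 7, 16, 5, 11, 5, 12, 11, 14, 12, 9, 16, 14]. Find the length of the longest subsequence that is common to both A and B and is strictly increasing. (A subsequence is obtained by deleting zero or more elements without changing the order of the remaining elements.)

A longest common strictly increasing subsequence is 3, 7 (length 2); it appears in order in both A and B, and no longer such subsequence exists.

2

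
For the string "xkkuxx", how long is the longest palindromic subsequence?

One longest palindromic subsequence is xkkx (positions 1,2,3,6); it reads the same forward and backward, and the interval DP gives dp[1][6] = 4.

4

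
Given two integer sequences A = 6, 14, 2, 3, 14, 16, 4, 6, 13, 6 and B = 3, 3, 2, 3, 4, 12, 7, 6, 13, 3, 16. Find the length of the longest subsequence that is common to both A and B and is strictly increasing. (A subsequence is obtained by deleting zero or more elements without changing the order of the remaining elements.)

5

A longest common strictly increasing subsequence is 2, 3, 4, 6, 13 (length 5); it appears in order in both A and B, and no longer such subsequence exists.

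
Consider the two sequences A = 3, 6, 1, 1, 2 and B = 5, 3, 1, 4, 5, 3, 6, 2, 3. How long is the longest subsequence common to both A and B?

A longest common subsequence is 3, 6, 2 (length 3); the LCS DP confirms no longer common subsequence exists.

3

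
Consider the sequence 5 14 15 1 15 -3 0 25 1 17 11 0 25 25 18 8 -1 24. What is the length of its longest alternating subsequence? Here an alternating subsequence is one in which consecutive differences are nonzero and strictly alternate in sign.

A longest alternating subsequence is 5, 14, 1, 15, -3, 25, 1, 17, 11, 25, 18, 24 (positions 1,2,4,5,6,8,9,10,11,13,15,18); its 11 consecutive differences strictly alternate in sign, and length 12 is optimal.

12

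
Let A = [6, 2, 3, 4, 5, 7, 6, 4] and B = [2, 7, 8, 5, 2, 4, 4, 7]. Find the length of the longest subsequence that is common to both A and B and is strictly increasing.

3

For each value that appears in both, track the longest common increasing run ending there.
The best achievable length is 3; one witness is 2, 5, 7 (A-positions 2,5,6, B-positions 1,4,8).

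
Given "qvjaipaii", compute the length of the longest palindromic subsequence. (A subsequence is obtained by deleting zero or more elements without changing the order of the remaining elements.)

Using dp[i][j] = 2 + dp[i+1][j−1] if the ends match, else max(dp[i+1][j], dp[i][j−1]):
dp[1][9] = 3. A witness is iii at positions 5,8,9.

3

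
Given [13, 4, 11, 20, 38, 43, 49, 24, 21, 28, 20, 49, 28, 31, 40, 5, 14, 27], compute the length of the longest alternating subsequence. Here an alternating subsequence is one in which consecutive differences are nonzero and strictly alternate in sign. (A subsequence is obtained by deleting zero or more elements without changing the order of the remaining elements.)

A longest alternating subsequence is 13, 4, 38, 24, 28, 20, 49, 28, 31, 5, 14 (positions 1,2,5,8,10,11,12,13,14,16,17); its 10 consecutive differences strictly alternate in sign, and length 11 is optimal.

11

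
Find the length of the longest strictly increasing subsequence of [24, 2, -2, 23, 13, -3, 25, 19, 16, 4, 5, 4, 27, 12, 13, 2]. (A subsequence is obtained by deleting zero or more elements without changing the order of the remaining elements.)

Let dp[i] be the longest increasing subsequence ending at position i. Then dp = [1, 1, 1, 2, 2, 1, 3, 3, 3, 2, 3, 2, 4, 4, 5, 2].
The maximum is 5; one witness is 2, 4, 5, 12, 13 at positions 2,10,11,14,15.

5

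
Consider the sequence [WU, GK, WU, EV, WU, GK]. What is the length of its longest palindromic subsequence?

5

One longest palindromic subsequence is GK WU EV WU GK (positions 2,3,4,5,6); it reads the same forward and backward, and the interval DP gives dp[1][6] = 5.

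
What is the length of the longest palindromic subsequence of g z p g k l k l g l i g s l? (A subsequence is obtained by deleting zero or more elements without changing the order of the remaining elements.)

7

One longest palindromic subsequence is gglklgg (positions 1,4,6,7,8,9,12); it reads the same forward and backward, and the interval DP gives dp[1][14] = 7.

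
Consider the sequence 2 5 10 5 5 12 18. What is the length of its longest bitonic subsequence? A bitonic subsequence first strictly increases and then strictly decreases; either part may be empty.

5

One longest bitonic subsequence is 2, 5, 10, 12, 18 (positions 1,2,3,6,7): it rises to 18 then falls. Length 5 is optimal.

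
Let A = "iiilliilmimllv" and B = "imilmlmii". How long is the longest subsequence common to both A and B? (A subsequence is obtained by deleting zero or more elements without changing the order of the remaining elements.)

Backtracking the LCS table gives one alignment: i (A1,B1) → i (A3,B3) → l (A4,B4) → l (A5,B6) → i (A7,B8) → i (A10,B9).
So the longest common subsequence has length 6.

6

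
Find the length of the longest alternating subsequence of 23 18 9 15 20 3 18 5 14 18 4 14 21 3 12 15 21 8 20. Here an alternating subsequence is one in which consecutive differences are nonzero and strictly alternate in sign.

Track the best alternating length ending on an up-step vs a down-step at each position: up/down = 1/1, 1/2, 1/2, 3/2, 3/2, 1/4, 5/4, 5/6, 7/6, 7/4, 5/8, 9/8, 9/2, 1/10, 11/10, 11/10, 11/2, 11/12, 13/12.
The maximum over both is 13; one such subsequence is 23, 9, 15, 3, 18, 5, 14, 4, 14, 3, 12, 8, 20.

13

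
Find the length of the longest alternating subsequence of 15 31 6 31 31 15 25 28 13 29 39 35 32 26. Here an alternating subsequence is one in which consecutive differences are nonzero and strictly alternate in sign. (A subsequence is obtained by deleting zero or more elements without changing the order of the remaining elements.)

9

Track the best alternating length ending on an up-step vs a down-step at each position: up/down = 1/1, 2/1, 1/3, 4/1, 4/1, 4/5, 6/5, 6/5, 4/7, 8/5, 8/1, 8/9, 8/9, 8/9.
The maximum over both is 9; one such subsequence is 15, 31, 6, 31, 15, 25, 13, 39, 35.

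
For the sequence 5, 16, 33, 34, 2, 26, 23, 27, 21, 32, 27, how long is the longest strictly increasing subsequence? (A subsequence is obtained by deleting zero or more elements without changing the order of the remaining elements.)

Let dp[i] be the longest increasing subsequence ending at position i. Then dp = [1, 2, 3, 4, 1, 3, 3, 4, 3, 5, 4].
The maximum is 5; one witness is 5, 16, 26, 27, 32 at positions 1,2,6,8,10.

5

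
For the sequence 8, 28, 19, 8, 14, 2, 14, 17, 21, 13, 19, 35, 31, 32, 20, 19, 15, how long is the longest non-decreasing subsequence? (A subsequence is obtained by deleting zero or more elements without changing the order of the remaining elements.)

8

One longest non-decreasing subsequence is 8, 8, 14, 14, 17, 21, 31, 32 (positions 1,4,5,7,8,9,13,14), of length 8; no longer one exists.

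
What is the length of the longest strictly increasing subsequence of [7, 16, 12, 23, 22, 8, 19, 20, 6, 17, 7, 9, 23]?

One longest increasing subsequence is 7, 16, 19, 20, 23 (positions 1,2,7,8,13), of length 5; no longer one exists.

5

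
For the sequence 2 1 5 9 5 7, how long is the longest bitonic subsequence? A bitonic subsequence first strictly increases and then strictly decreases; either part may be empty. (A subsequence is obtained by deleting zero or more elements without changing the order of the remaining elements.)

4

Let inc[i] be the LIS ending at i and dec[i] the longest strictly decreasing subsequence starting at i. inc = [1, 1, 2, 3, 2, 3], dec = [2, 1, 1, 2, 1, 1].
max_i inc[i]+dec[i]−1 = 4, with one witness 2, 5, 9, 7.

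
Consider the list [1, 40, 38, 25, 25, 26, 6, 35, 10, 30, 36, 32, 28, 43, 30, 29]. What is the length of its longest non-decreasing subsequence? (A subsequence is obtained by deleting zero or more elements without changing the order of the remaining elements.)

Scanning left to right, the best length ending at each element is: 1→1, 40→2, 38→2, 25→2, 25→3, 26→4, 6→2, 35→5, 10→3, 30→5, 36→6, 32→6, 28→5, 43→7, 30→6, 29→6.
So the longest non-decreasing subsequence has length 7, e.g. 1, 25, 25, 26, 35, 36, 43.

7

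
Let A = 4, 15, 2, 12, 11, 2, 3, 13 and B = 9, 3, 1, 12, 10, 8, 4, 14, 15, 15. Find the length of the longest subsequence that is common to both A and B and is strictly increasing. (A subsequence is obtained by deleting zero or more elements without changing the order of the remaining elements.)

For each value that appears in both, track the longest common increasing run ending there.
The best achievable length is 2; one witness is 4, 15 (A-positions 1,2, B-positions 7,9).

2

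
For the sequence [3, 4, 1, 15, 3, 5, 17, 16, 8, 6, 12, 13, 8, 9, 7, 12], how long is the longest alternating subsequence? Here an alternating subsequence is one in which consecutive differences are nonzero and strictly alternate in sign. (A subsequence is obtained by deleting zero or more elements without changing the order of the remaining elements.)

12

A longest alternating subsequence is 3, 4, 1, 15, 3, 17, 8, 12, 8, 9, 7, 12 (positions 1,2,3,4,5,7,9,11,13,14,15,16); its 11 consecutive differences strictly alternate in sign, and length 12 is optimal.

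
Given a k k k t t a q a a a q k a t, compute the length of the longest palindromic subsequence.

One longest palindromic subsequence is taqaaaqat (positions 5,7,8,9,10,11,12,14,15); it reads the same forward and backward, and the interval DP gives dp[1][15] = 9.

9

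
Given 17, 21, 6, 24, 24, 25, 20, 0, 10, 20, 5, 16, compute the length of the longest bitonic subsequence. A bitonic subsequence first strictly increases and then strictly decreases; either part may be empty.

7

Let inc[i] be the LIS ending at i and dec[i] the longest strictly decreasing subsequence starting at i. inc = [1, 2, 1, 3, 3, 4, 2, 1, 2, 3, 2, 3], dec = [3, 4, 2, 4, 4, 4, 3, 1, 2, 2, 1, 1].
max_i inc[i]+dec[i]−1 = 7, with one witness 17, 21, 24, 25, 20, 10, 5.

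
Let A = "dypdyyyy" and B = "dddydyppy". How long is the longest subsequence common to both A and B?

5

A longest common subsequence is dydyy (length 5); the LCS DP confirms no longer common subsequence exists.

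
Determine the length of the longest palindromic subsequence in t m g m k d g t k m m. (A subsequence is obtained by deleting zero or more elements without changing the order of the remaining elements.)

7

Using dp[i][j] = 2 + dp[i+1][j−1] if the ends match, else max(dp[i+1][j], dp[i][j−1]):
dp[1][11] = 7. A witness is mmktkmm at positions 2,4,5,8,9,10,11.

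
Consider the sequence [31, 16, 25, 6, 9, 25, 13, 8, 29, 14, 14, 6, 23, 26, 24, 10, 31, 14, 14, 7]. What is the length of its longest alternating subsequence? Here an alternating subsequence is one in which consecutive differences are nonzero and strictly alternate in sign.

Track the best alternating length ending on an up-step vs a down-step at each position: up/down = 1/1, 1/2, 3/2, 1/4, 5/4, 5/2, 5/6, 5/6, 7/2, 7/8, 7/8, 1/8, 9/8, 9/8, 9/10, 9/10, 11/1, 11/12, 11/12, 9/12.
The maximum over both is 12; one such subsequence is 31, 16, 25, 6, 25, 13, 29, 14, 26, 24, 31, 14.

12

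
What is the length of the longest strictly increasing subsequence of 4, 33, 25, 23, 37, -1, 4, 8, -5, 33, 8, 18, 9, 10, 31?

6

Scanning left to right, the best length ending at each element is: 4→1, 33→2, 25→2, 23→2, 37→3, -1→1, 4→2, 8→3, -5→1, 33→4, 8→3, 18→4, 9→4, 10→5, 31→6.
So the longest increasing subsequence has length 6, e.g. -1, 4, 8, 9, 10, 31.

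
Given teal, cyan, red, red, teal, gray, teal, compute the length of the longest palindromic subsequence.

Using dp[i][j] = 2 + dp[i+1][j−1] if the ends match, else max(dp[i+1][j], dp[i][j−1]):
dp[1][7] = 4. A witness is teal red red teal at positions 1,3,4,7.

4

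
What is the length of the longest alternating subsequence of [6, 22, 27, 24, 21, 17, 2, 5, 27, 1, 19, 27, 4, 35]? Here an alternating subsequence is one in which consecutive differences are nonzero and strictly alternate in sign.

A longest alternating subsequence is 6, 22, 2, 5, 1, 19, 4, 35 (positions 1,2,7,8,10,11,13,14); its 7 consecutive differences strictly alternate in sign, and length 8 is optimal.

8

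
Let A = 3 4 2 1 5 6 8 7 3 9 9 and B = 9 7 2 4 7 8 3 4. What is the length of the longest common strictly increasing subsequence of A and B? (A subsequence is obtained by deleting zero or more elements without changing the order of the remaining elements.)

A longest common strictly increasing subsequence is 2, 7 (length 2); it appears in order in both A and B, and no longer such subsequence exists.

2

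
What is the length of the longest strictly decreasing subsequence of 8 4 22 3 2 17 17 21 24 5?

4

Let dp[i] be the longest decreasing subsequence ending at position i. Then dp = [1, 2, 1, 3, 4, 2, 2, 2, 1, 3].
The maximum is 4; one witness is 8, 4, 3, 2 at positions 1,2,4,5.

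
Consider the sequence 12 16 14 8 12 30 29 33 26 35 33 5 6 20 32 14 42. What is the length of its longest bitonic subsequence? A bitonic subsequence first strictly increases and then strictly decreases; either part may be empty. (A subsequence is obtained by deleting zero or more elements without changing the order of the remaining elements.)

8

One longest bitonic subsequence is 12, 16, 30, 33, 35, 33, 32, 14 (positions 1,2,6,8,10,11,15,16): it rises to 35 then falls. Length 8 is optimal.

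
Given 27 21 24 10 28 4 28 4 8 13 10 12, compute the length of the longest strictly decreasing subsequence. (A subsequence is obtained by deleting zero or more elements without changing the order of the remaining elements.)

One longest decreasing subsequence is 27, 21, 10, 4 (positions 1,2,4,6), of length 4; no longer one exists.

4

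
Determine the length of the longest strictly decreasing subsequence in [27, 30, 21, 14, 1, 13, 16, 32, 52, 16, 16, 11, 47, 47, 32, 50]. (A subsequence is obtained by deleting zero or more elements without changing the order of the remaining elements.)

5

Scanning left to right, the best length ending at each element is: 27→1, 30→1, 21→2, 14→3, 1→4, 13→4, 16→3, 32→1, 52→1, 16→3, 16→3, 11→5, 47→2, 47→2, 32→3, 50→2.
So the longest decreasing subsequence has length 5, e.g. 27, 21, 14, 13, 11.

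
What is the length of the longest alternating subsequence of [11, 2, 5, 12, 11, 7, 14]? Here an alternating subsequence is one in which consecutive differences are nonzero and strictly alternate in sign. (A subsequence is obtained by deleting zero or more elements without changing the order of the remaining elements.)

A longest alternating subsequence is 11, 2, 12, 11, 14 (positions 1,2,4,5,7); its 4 consecutive differences strictly alternate in sign, and length 5 is optimal.

5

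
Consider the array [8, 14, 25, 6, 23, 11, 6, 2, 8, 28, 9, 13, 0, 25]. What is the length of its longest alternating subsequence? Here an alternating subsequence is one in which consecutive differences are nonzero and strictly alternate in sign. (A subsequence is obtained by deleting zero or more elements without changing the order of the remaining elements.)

Track the best alternating length ending on an up-step vs a down-step at each position: up/down = 1/1, 2/1, 2/1, 1/3, 4/3, 4/5, 1/5, 1/5, 6/5, 6/1, 6/7, 8/7, 1/9, 10/7.
The maximum over both is 10; one such subsequence is 8, 14, 6, 23, 11, 28, 9, 13, 0, 25.

10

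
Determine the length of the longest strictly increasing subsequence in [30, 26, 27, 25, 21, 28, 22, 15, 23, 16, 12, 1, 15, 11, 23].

3

Scanning left to right, the best length ending at each element is: 30→1, 26→1, 27→2, 25→1, 21→1, 28→3, 22→2, 15→1, 23→3, 16→2, 12→1, 1→1, 15→2, 11→2, 23→3.
So the longest increasing subsequence has length 3, e.g. 26, 27, 28.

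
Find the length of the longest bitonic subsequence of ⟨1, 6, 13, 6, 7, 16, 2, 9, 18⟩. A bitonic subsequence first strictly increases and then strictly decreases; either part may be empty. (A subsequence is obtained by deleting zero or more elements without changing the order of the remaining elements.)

Let inc[i] be the LIS ending at i and dec[i] the longest strictly decreasing subsequence starting at i. inc = [1, 2, 3, 2, 3, 4, 2, 4, 5], dec = [1, 2, 3, 2, 2, 2, 1, 1, 1].
max_i inc[i]+dec[i]−1 = 5, with one witness 1, 6, 13, 7, 2.

5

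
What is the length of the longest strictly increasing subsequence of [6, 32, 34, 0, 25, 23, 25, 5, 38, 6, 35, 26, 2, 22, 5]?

Scanning left to right, the best length ending at each element is: 6→1, 32→2, 34→3, 0→1, 25→2, 23→2, 25→3, 5→2, 38→4, 6→3, 35→4, 26→4, 2→2, 22→4, 5→3.
So the longest increasing subsequence has length 4, e.g. 6, 32, 34, 38.

4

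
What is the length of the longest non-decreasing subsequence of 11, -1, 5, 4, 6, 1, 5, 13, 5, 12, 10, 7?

5

Scanning left to right, the best length ending at each element is: 11→1, -1→1, 5→2, 4→2, 6→3, 1→2, 5→3, 13→4, 5→4, 12→5, 10→5, 7→5.
So the longest non-decreasing subsequence has length 5, e.g. -1, 5, 5, 5, 12.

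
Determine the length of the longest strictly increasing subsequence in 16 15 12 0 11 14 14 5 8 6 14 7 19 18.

Scanning left to right, the best length ending at each element is: 16→1, 15→1, 12→1, 0→1, 11→2, 14→3, 14→3, 5→2, 8→3, 6→3, 14→4, 7→4, 19→5, 18→5.
So the longest increasing subsequence has length 5, e.g. 0, 5, 8, 14, 19.

5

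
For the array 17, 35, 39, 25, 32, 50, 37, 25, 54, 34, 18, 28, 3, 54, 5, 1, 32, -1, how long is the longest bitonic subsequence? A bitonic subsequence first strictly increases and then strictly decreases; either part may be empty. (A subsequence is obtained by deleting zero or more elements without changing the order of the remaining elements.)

10

One longest bitonic subsequence is 17, 35, 39, 50, 37, 34, 28, 5, 1, -1 (positions 1,2,3,6,7,10,12,15,16,18): it rises to 50 then falls. Length 10 is optimal.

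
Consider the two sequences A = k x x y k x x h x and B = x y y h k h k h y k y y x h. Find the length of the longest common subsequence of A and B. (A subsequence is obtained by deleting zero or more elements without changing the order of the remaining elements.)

Backtracking the LCS table gives one alignment: k (A1,B7) → y (A4,B9) → k (A5,B10) → x (A7,B13) → h (A8,B14).
So the longest common subsequence has length 5.

5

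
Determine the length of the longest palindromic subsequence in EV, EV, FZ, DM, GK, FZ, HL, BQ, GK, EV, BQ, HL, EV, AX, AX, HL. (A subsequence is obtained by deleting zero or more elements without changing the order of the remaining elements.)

One longest palindromic subsequence is EV HL BQ EV BQ HL EV (positions 2,7,8,10,11,12,13); it reads the same forward and backward, and the interval DP gives dp[1][16] = 7.

7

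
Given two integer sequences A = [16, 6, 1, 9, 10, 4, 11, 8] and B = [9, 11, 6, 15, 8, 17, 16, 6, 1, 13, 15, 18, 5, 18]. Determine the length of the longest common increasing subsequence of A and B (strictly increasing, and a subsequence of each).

2

A longest common strictly increasing subsequence is 9, 11 (length 2); it appears in order in both A and B, and no longer such subsequence exists.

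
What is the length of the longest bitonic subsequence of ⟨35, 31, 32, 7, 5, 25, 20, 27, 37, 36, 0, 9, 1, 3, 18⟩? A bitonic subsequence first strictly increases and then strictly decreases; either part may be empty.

7

One longest bitonic subsequence is 7, 25, 27, 37, 36, 9, 3 (positions 4,6,8,9,10,12,14): it rises to 37 then falls. Length 7 is optimal.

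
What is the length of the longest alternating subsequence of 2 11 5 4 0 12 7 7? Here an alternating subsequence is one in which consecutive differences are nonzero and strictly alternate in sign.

Track the best alternating length ending on an up-step vs a down-step at each position: up/down = 1/1, 2/1, 2/3, 2/3, 1/3, 4/1, 4/5, 4/5.
The maximum over both is 5; one such subsequence is 2, 11, 5, 12, 7.

5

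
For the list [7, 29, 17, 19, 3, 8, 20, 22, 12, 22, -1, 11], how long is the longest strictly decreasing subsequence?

Let dp[i] be the longest decreasing subsequence ending at position i. Then dp = [1, 1, 2, 2, 3, 3, 2, 2, 3, 2, 4, 4].
The maximum is 4; one witness is 29, 17, 3, -1 at positions 2,3,5,11.

4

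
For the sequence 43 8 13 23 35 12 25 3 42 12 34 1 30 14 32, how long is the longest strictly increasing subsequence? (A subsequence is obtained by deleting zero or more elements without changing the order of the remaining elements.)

Let dp[i] be the longest increasing subsequence ending at position i. Then dp = [1, 1, 2, 3, 4, 2, 4, 1, 5, 2, 5, 1, 5, 3, 6].
The maximum is 6; one witness is 8, 13, 23, 25, 30, 32 at positions 2,3,4,7,13,15.

6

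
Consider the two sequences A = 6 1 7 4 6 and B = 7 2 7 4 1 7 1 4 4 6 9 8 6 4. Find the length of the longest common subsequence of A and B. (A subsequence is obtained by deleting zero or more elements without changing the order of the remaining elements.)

4

A longest common subsequence is 1, 7, 4, 6 (length 4); the LCS DP confirms no longer common subsequence exists.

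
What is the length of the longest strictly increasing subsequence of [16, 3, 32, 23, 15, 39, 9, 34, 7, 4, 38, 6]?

4

Let dp[i] be the longest increasing subsequence ending at position i. Then dp = [1, 1, 2, 2, 2, 3, 2, 3, 2, 2, 4, 3].
The maximum is 4; one witness is 16, 32, 34, 38 at positions 1,3,8,11.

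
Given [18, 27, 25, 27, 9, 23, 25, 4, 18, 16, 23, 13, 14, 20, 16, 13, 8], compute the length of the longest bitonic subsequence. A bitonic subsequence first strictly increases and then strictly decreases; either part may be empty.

9

Let inc[i] be the LIS ending at i and dec[i] the longest strictly decreasing subsequence starting at i. inc = [1, 2, 2, 3, 1, 2, 3, 1, 2, 2, 3, 2, 3, 4, 4, 2, 2], dec = [5, 8, 7, 7, 2, 6, 6, 1, 5, 4, 5, 2, 3, 4, 3, 2, 1].
max_i inc[i]+dec[i]−1 = 9, with one witness 18, 27, 25, 23, 18, 16, 14, 13, 8.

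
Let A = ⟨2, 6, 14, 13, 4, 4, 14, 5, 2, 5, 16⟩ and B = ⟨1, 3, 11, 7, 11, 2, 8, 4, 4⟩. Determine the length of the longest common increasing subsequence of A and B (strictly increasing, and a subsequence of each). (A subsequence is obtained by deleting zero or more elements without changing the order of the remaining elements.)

For each value that appears in both, track the longest common increasing run ending there.
The best achievable length is 2; one witness is 2, 4 (A-positions 1,5, B-positions 6,8).

2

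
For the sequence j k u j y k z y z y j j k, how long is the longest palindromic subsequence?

One longest palindromic subsequence is kjyzyzyjk (positions 2,4,5,7,8,9,10,12,13); it reads the same forward and backward, and the interval DP gives dp[1][13] = 9.

9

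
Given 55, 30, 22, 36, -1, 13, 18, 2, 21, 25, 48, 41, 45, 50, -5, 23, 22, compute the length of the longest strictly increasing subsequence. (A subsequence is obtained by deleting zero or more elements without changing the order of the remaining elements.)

8

One longest increasing subsequence is -1, 13, 18, 21, 25, 41, 45, 50 (positions 5,6,7,9,10,12,13,14), of length 8; no longer one exists.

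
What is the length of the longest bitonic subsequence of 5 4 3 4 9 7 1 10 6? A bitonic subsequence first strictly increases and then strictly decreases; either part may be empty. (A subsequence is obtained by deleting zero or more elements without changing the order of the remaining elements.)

5

Let inc[i] be the LIS ending at i and dec[i] the longest strictly decreasing subsequence starting at i. inc = [1, 1, 1, 2, 3, 3, 1, 4, 3], dec = [4, 3, 2, 2, 3, 2, 1, 2, 1].
max_i inc[i]+dec[i]−1 = 5, with one witness 3, 4, 9, 7, 6.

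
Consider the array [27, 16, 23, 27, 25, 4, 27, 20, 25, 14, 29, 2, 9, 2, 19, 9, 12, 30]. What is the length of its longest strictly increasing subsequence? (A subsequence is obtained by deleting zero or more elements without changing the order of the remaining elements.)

6

Scanning left to right, the best length ending at each element is: 27→1, 16→1, 23→2, 27→3, 25→3, 4→1, 27→4, 20→2, 25→3, 14→2, 29→5, 2→1, 9→2, 2→1, 19→3, 9→2, 12→3, 30→6.
So the longest increasing subsequence has length 6, e.g. 16, 23, 25, 27, 29, 30.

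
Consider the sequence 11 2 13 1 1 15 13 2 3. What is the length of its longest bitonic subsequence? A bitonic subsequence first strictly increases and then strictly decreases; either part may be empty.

Let inc[i] be the LIS ending at i and dec[i] the longest strictly decreasing subsequence starting at i. inc = [1, 1, 2, 1, 1, 3, 2, 2, 3], dec = [3, 2, 2, 1, 1, 3, 2, 1, 1].
max_i inc[i]+dec[i]−1 = 5, with one witness 11, 13, 15, 13, 3.

5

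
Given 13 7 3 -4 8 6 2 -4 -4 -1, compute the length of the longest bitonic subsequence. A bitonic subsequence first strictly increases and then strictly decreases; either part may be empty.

5

Let inc[i] be the LIS ending at i and dec[i] the longest strictly decreasing subsequence starting at i. inc = [1, 1, 1, 1, 2, 2, 2, 1, 1, 2], dec = [5, 4, 3, 1, 4, 3, 2, 1, 1, 1].
max_i inc[i]+dec[i]−1 = 5, with one witness 13, 8, 6, 2, -1.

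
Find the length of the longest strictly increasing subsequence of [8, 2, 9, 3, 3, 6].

Let dp[i] be the longest increasing subsequence ending at position i. Then dp = [1, 1, 2, 2, 2, 3].
The maximum is 3; one witness is 2, 3, 6 at positions 2,4,6.

3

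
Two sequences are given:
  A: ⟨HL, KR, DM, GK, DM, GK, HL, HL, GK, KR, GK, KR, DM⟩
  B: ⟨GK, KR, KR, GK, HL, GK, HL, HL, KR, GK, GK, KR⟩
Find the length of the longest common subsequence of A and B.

Backtracking the LCS table gives one alignment: KR (A2,B3) → GK (A4,B4) → GK (A6,B6) → HL (A7,B7) → HL (A8,B8) → GK (A9,B10) → GK (A11,B11) → KR (A12,B12).
So the longest common subsequence has length 8.

8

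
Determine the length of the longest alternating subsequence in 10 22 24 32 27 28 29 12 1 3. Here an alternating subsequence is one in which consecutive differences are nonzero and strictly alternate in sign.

A longest alternating subsequence is 10, 32, 27, 28, 1, 3 (positions 1,4,5,6,9,10); its 5 consecutive differences strictly alternate in sign, and length 6 is optimal.

6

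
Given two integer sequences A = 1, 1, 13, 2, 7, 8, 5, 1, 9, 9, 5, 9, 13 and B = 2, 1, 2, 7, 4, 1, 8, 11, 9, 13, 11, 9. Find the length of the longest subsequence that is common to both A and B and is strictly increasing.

A longest common strictly increasing subsequence is 1, 2, 7, 8, 9, 13 (length 6); it appears in order in both A and B, and no longer such subsequence exists.

6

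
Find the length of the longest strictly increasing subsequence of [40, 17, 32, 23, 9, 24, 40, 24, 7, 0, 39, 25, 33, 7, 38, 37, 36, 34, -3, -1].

6

Scanning left to right, the best length ending at each element is: 40→1, 17→1, 32→2, 23→2, 9→1, 24→3, 40→4, 24→3, 7→1, 0→1, 39→4, 25→4, 33→5, 7→2, 38→6, 37→6, 36→6, 34→6, -3→1, -1→2.
So the longest increasing subsequence has length 6, e.g. 17, 23, 24, 25, 33, 38.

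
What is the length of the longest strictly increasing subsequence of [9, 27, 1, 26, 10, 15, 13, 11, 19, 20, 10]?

Let dp[i] be the longest increasing subsequence ending at position i. Then dp = [1, 2, 1, 2, 2, 3, 3, 3, 4, 5, 2].
The maximum is 5; one witness is 9, 10, 15, 19, 20 at positions 1,5,6,9,10.

5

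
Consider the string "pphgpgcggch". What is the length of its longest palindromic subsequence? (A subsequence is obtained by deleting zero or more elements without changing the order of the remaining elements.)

Using dp[i][j] = 2 + dp[i+1][j−1] if the ends match, else max(dp[i+1][j], dp[i][j−1]):
dp[1][11] = 7. A witness is hggcggh at positions 3,4,6,7,8,9,11.

7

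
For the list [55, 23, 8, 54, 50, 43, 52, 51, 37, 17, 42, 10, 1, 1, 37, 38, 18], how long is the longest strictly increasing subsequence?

One longest increasing subsequence is 8, 17, 37, 38 (positions 3,10,15,16), of length 4; no longer one exists.

4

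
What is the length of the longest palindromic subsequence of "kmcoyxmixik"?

One longest palindromic subsequence is kixik (positions 1,8,9,10,11); it reads the same forward and backward, and the interval DP gives dp[1][11] = 5.

5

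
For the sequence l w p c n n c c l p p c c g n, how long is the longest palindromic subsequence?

8

One longest palindromic subsequence is nccppccn (positions 5,7,8,10,11,12,13,15); it reads the same forward and backward, and the interval DP gives dp[1][15] = 8.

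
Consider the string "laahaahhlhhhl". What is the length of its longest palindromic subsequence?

9

Using dp[i][j] = 2 + dp[i+1][j−1] if the ends match, else max(dp[i+1][j], dp[i][j−1]):
dp[1][13] = 9. A witness is lhhhlhhhl at positions 1,4,7,8,9,10,11,12,13.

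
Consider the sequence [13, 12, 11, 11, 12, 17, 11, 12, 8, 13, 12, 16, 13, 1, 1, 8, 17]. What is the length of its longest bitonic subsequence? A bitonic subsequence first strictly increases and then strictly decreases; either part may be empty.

Let inc[i] be the LIS ending at i and dec[i] the longest strictly decreasing subsequence starting at i. inc = [1, 1, 1, 1, 2, 3, 1, 2, 1, 3, 2, 4, 3, 1, 1, 2, 5], dec = [5, 4, 3, 3, 4, 4, 3, 3, 2, 3, 2, 3, 2, 1, 1, 1, 1].
max_i inc[i]+dec[i]−1 = 6, with one witness 11, 12, 17, 16, 13, 8.

6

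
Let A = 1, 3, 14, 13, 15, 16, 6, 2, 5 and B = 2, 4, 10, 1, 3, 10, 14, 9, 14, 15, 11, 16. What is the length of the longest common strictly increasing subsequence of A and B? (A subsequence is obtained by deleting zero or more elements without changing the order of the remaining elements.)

For each value that appears in both, track the longest common increasing run ending there.
The best achievable length is 5; one witness is 1, 3, 14, 15, 16 (A-positions 1,2,3,5,6, B-positions 4,5,7,10,12).

5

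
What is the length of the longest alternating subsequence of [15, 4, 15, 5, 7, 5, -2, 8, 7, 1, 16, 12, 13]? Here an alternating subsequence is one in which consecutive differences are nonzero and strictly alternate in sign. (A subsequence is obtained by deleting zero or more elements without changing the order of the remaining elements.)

A longest alternating subsequence is 15, 4, 15, 5, 7, 5, 8, 7, 16, 12, 13 (positions 1,2,3,4,5,6,8,9,11,12,13); its 10 consecutive differences strictly alternate in sign, and length 11 is optimal.

11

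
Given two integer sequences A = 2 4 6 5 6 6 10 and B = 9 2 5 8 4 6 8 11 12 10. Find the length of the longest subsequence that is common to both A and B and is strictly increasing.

A longest common strictly increasing subsequence is 2, 4, 6, 10 (length 4); it appears in order in both A and B, and no longer such subsequence exists.

4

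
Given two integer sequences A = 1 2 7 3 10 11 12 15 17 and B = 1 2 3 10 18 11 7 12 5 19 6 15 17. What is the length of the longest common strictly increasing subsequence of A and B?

8

A longest common strictly increasing subsequence is 1, 2, 3, 10, 11, 12, 15, 17 (length 8); it appears in order in both A and B, and no longer such subsequence exists.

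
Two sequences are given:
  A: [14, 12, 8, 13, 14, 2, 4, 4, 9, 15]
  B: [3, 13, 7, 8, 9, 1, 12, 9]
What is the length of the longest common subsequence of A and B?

2

A longest common subsequence is 12, 9 (length 2); the LCS DP confirms no longer common subsequence exists.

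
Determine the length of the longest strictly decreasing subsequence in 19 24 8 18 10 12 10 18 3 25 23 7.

One longest decreasing subsequence is 19, 18, 12, 10, 3 (positions 1,4,6,7,9), of length 5; no longer one exists.

5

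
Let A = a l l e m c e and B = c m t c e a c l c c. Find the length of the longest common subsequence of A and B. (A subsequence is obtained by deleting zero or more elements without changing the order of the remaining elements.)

3

Backtracking the LCS table gives one alignment: a (A1,B6) → l (A2,B8) → c (A6,B10).
So the longest common subsequence has length 3.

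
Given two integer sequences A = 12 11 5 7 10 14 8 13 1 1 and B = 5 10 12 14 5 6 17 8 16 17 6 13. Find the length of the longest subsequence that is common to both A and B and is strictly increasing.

For each value that appears in both, track the longest common increasing run ending there.
The best achievable length is 3; one witness is 5, 10, 14 (A-positions 3,5,6, B-positions 1,2,4).

3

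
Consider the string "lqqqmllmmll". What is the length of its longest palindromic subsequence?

One longest palindromic subsequence is llmmll (positions 1,6,8,9,10,11); it reads the same forward and backward, and the interval DP gives dp[1][11] = 6.

6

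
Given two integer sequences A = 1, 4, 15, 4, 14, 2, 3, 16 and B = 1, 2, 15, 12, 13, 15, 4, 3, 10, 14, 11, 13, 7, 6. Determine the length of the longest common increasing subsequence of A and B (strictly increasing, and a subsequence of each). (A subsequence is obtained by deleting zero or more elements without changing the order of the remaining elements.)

3

For each value that appears in both, track the longest common increasing run ending there.
The best achievable length is 3; one witness is 1, 2, 3 (A-positions 1,6,7, B-positions 1,2,8).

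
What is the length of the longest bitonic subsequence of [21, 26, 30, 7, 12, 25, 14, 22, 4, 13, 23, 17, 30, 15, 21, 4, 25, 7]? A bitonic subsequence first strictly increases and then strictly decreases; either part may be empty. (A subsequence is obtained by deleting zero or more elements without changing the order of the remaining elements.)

8

Let inc[i] be the LIS ending at i and dec[i] the longest strictly decreasing subsequence starting at i. inc = [1, 2, 3, 1, 2, 3, 3, 4, 1, 3, 5, 4, 6, 4, 5, 1, 6, 2], dec = [4, 6, 6, 2, 2, 5, 3, 4, 1, 2, 4, 3, 3, 2, 2, 1, 2, 1].
max_i inc[i]+dec[i]−1 = 8, with one witness 21, 26, 30, 25, 23, 17, 15, 7.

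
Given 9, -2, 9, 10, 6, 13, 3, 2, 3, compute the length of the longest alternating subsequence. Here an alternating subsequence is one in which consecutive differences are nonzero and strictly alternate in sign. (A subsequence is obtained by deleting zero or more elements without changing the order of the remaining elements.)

A longest alternating subsequence is 9, -2, 9, 6, 13, 2, 3 (positions 1,2,3,5,6,8,9); its 6 consecutive differences strictly alternate in sign, and length 7 is optimal.

7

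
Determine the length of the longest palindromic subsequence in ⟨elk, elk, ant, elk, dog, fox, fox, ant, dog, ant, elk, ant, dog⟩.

Using dp[i][j] = 2 + dp[i+1][j−1] if the ends match, else max(dp[i+1][j], dp[i][j−1]):
dp[1][13] = 8. A witness is ant elk dog fox fox dog elk ant at positions 3,4,5,6,7,9,11,12.

8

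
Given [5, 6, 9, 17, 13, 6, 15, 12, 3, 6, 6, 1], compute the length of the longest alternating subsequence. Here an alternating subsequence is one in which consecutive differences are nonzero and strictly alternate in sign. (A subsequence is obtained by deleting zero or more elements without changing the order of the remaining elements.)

7

A longest alternating subsequence is 5, 17, 13, 15, 3, 6, 1 (positions 1,4,5,7,9,10,12); its 6 consecutive differences strictly alternate in sign, and length 7 is optimal.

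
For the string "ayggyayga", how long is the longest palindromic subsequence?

Using dp[i][j] = 2 + dp[i+1][j−1] if the ends match, else max(dp[i+1][j], dp[i][j−1]):
dp[1][9] = 7. A witness is agyayga at positions 1,3,5,6,7,8,9.

7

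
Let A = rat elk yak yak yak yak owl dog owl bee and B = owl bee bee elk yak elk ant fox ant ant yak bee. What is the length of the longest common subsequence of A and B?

4

A longest common subsequence is elk, yak, yak, bee (length 4); the LCS DP confirms no longer common subsequence exists.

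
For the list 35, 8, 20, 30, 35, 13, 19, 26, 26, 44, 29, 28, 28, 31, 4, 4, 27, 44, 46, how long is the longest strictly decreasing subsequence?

5

Scanning left to right, the best length ending at each element is: 35→1, 8→2, 20→2, 30→2, 35→1, 13→3, 19→3, 26→3, 26→3, 44→1, 29→3, 28→4, 28→4, 31→2, 4→5, 4→5, 27→5, 44→1, 46→1.
So the longest decreasing subsequence has length 5, e.g. 35, 30, 29, 28, 4.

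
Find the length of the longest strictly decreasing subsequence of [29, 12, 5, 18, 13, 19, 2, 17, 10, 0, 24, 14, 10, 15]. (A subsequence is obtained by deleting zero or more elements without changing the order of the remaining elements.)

5

One longest decreasing subsequence is 29, 12, 5, 2, 0 (positions 1,2,3,7,10), of length 5; no longer one exists.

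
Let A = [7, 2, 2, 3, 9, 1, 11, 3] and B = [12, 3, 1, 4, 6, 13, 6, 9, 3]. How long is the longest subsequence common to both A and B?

Backtracking the LCS table gives one alignment: 3 (A4,B2) → 9 (A5,B8) → 3 (A8,B9).
So the longest common subsequence has length 3.

3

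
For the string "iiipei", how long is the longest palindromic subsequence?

One longest palindromic subsequence is iiii (positions 1,2,3,6); it reads the same forward and backward, and the interval DP gives dp[1][6] = 4.

4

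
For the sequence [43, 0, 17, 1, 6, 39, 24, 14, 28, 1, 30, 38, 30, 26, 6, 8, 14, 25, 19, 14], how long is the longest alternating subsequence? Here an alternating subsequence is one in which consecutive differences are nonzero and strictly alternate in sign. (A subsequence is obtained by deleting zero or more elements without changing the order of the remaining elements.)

12

A longest alternating subsequence is 43, 0, 17, 1, 39, 24, 28, 1, 30, 6, 25, 19 (positions 1,2,3,4,6,7,9,10,11,15,18,19); its 11 consecutive differences strictly alternate in sign, and length 12 is optimal.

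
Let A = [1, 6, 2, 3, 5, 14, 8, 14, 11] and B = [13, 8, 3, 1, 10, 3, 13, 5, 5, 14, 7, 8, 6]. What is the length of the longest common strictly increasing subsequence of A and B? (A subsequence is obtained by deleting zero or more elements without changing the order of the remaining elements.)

4

A longest common strictly increasing subsequence is 1, 3, 5, 14 (length 4); it appears in order in both A and B, and no longer such subsequence exists.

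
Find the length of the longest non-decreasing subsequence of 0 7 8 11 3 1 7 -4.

Scanning left to right, the best length ending at each element is: 0→1, 7→2, 8→3, 11→4, 3→2, 1→2, 7→3, -4→1.
So the longest non-decreasing subsequence has length 4, e.g. 0, 7, 8, 11.

4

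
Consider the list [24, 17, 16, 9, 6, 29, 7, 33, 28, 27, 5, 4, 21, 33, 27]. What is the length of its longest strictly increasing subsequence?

Let dp[i] be the longest increasing subsequence ending at position i. Then dp = [1, 1, 1, 1, 1, 2, 2, 3, 3, 3, 1, 1, 3, 4, 4].
The maximum is 4; one witness is 6, 7, 28, 33 at positions 5,7,9,14.

4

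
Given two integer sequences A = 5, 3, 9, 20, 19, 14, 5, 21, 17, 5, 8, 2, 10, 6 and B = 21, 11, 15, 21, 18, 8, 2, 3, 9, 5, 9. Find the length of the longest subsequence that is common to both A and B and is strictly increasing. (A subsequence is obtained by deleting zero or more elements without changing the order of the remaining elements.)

A longest common strictly increasing subsequence is 3, 9 (length 2); it appears in order in both A and B, and no longer such subsequence exists.

2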